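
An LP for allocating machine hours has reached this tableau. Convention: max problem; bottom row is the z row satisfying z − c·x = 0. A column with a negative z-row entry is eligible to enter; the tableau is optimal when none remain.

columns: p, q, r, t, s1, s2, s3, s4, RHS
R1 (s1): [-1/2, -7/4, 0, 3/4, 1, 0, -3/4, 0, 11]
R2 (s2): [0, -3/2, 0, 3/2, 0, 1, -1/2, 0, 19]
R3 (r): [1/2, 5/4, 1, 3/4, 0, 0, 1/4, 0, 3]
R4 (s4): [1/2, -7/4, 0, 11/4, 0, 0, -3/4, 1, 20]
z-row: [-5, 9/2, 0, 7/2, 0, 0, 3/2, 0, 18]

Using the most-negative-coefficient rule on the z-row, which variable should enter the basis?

Negative z-row entries: p: -5.
The most negative is -5 in column p, so p enters.

p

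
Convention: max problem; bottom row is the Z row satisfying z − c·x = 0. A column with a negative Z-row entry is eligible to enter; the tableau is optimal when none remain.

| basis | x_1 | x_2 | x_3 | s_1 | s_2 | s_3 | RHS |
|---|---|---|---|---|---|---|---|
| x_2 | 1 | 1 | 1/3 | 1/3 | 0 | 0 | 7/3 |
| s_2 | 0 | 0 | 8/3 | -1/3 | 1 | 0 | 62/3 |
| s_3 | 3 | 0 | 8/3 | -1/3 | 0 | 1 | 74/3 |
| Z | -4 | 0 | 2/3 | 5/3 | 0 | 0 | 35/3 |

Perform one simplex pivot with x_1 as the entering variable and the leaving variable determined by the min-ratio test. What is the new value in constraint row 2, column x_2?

Ratio test on column x_1 — row 1: (7/3)/1 = 7/3; row 2: entry 0 ≤ 0; row 3: (74/3)/3 = 74/9. Minimum is 7/3 at row 1 (x_2 leaves); pivot element 1.
Divide row 1 by 1; eliminate column x_1 from the other rows.
Row 2 update in column x_2: 0 − 0·1 = 0.

0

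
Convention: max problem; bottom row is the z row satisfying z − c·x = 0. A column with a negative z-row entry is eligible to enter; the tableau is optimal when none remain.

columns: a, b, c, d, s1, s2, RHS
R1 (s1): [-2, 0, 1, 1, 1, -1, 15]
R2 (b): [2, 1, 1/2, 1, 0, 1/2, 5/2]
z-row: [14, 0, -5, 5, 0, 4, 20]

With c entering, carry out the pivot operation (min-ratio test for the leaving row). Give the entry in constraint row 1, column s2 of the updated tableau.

-2

Ratio test on column c — row 1: 15/1 = 15; row 2: (5/2)/(1/2) = 5. Minimum is 5 at row 2 (b leaves); pivot element 1/2.
Divide row 2 by 1/2; eliminate column c from the other rows.
Row 1 update in column s2: -1 − 1·1 = -2.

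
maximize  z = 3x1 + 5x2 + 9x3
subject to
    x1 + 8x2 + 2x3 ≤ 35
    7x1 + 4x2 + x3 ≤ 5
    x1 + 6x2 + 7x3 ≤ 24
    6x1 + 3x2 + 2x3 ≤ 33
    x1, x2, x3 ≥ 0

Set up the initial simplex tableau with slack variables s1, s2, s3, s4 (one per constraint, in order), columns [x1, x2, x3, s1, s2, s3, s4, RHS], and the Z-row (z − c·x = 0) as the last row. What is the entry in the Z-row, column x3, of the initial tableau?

The Z-row carries the negated objective coefficients: the x3 entry is -9.

-9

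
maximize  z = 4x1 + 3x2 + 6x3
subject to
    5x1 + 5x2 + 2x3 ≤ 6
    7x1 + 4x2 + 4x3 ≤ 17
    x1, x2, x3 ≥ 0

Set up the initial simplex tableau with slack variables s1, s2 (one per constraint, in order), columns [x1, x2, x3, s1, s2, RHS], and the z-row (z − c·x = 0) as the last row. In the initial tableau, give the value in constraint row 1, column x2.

Constraint 1 has coefficient 5 on x2.

5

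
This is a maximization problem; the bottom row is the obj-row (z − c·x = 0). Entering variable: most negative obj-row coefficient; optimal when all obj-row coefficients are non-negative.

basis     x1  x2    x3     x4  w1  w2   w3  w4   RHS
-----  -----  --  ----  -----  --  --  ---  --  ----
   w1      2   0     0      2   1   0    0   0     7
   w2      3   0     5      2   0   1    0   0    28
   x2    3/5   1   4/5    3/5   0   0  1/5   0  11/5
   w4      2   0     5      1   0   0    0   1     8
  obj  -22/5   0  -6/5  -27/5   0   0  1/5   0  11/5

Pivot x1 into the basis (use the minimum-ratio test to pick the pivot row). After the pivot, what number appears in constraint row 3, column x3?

Ratio test on column x1 — row 1: 7/2 = 7/2; row 2: 28/3 = 28/3; row 3: (11/5)/(3/5) = 11/3; row 4: 8/2 = 4. Minimum is 7/2 at row 1 (w1 leaves); pivot element 2.
Divide row 1 by 2; eliminate column x1 from the other rows.
Row 3 update in column x3: 4/5 − (3/5)·0 = 4/5.

4/5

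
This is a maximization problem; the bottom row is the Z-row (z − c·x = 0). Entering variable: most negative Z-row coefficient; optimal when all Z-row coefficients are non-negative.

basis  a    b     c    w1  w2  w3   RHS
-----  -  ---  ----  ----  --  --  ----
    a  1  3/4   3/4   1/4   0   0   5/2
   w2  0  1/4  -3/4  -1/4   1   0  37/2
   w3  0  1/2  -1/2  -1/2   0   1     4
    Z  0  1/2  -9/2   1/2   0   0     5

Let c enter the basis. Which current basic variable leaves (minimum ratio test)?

a

Column c entries and ratios — a: (5/2)/(3/4) = 10/3; w2: -3/4 ≤ 0, skip; w3: -1/2 ≤ 0, skip.
Smallest ratio is 10/3 in the row of a, so a leaves.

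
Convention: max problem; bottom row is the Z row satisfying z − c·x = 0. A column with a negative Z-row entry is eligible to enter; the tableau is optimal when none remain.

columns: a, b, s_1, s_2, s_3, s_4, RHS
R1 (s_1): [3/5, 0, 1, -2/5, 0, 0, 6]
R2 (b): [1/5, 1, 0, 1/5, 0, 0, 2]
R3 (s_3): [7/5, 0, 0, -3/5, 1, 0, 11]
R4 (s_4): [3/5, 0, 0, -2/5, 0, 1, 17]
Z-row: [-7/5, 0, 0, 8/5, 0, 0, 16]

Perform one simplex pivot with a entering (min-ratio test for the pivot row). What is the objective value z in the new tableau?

Ratio test on column a — row 1: 6/(3/5) = 10; row 2: 2/(1/5) = 10; row 3: 11/(7/5) = 55/7; row 4: 17/(3/5) = 85/3. Minimum is 55/7 at row 3 (s_3 leaves); pivot element 7/5.
Pivot on row 3; the Z-row RHS becomes 16 − (-7/5)·(55/7) = 27.

27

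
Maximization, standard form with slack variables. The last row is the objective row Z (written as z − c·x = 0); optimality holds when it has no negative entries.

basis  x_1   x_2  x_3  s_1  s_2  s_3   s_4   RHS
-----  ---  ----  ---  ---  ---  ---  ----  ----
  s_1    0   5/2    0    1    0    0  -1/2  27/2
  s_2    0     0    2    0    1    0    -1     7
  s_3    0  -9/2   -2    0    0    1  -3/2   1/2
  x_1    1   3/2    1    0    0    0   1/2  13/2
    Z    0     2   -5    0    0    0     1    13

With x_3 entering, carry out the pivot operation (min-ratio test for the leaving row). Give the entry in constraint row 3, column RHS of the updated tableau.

15/2

Ratio test on column x_3 — row 1: entry 0 ≤ 0; row 2: 7/2 = 7/2; row 3: entry -2 ≤ 0; row 4: (13/2)/1 = 13/2. Minimum is 7/2 at row 2 (s_2 leaves); pivot element 2.
Divide row 2 by 2; eliminate column x_3 from the other rows.
Row 3 update in column RHS: 1/2 − (-2)·(7/2) = 15/2.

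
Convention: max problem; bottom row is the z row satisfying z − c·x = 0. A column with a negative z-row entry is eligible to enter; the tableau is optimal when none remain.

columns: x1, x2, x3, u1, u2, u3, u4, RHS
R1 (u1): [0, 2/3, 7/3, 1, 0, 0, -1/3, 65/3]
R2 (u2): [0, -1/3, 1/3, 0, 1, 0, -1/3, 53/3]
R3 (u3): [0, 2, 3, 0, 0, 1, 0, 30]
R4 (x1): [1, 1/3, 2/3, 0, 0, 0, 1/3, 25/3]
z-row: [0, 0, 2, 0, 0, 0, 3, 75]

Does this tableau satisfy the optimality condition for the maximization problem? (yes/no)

Every z-row coefficient is ≥ 0, so the tableau is optimal.

yes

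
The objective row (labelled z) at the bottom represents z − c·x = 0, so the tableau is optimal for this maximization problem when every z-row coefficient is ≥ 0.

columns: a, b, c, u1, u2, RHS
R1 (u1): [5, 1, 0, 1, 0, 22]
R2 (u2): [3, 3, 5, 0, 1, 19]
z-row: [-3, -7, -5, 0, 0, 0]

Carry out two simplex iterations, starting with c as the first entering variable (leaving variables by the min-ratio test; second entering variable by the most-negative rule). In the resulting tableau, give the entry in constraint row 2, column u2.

1/3

Ratio test on column c — row 1: entry 0 ≤ 0; row 2: 19/5 = 19/5. Minimum is 19/5 at row 2 (u2 leaves); pivot element 5.
Divide row 2 by 5; eliminate column c from the other rows.
Second iteration: most negative z-row entry is -4 in column b, so b enters.
Ratio test on column b — row 1: 22/1 = 22; row 2: (19/5)/(3/5) = 19/3. Minimum is 19/3 at row 2 (c leaves); pivot element 3/5.
Divide row 2 by 3/5; eliminate column b from the other rows.
After both pivots, the entry at constraint row 2, column u2 is 1/3.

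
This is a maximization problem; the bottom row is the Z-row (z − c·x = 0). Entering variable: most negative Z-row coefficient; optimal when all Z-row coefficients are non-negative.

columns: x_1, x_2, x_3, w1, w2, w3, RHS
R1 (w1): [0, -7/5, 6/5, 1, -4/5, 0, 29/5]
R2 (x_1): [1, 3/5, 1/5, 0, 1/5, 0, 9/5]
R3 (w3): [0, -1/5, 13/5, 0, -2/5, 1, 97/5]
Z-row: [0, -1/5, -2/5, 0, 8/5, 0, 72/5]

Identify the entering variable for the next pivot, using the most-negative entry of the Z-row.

x_3

Negative Z-row entries: x_2: -1/5, x_3: -2/5.
The most negative is -2/5 in column x_3, so x_3 enters.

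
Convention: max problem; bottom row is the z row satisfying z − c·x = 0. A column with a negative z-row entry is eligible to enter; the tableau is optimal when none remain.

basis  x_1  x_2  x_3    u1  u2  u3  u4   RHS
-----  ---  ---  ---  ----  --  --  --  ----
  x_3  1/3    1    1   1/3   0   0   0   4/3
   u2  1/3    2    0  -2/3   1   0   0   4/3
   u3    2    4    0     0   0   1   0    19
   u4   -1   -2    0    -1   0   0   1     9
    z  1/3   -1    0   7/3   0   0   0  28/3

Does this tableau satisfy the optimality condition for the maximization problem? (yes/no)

no

The z-row has a negative entry -1 in column x_2, so it is not optimal.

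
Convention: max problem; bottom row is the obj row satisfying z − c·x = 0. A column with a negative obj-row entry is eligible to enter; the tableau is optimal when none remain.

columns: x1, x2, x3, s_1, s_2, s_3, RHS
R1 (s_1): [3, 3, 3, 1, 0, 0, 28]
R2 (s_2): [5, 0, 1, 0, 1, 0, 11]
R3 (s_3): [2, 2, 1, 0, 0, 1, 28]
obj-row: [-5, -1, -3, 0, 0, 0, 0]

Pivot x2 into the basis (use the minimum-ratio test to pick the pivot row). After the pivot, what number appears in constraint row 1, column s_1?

1/3

Ratio test on column x2 — row 1: 28/3 = 28/3; row 2: entry 0 ≤ 0; row 3: 28/2 = 14. Minimum is 28/3 at row 1 (s_1 leaves); pivot element 3.
Divide row 1 by 3; eliminate column x2 from the other rows.
In the new row 1, the s_1 entry is the old entry divided by the pivot: 1/3 = 1/3.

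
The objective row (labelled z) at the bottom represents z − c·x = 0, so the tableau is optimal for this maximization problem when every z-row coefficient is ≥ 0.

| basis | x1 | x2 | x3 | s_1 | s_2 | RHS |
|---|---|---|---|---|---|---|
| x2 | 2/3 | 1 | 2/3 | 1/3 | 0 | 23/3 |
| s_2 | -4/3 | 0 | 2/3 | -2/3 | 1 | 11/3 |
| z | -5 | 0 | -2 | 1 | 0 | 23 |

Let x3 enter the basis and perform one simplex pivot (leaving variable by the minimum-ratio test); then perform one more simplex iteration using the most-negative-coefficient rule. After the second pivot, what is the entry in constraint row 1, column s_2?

-1/2

Ratio test on column x3 — row 1: (23/3)/(2/3) = 23/2; row 2: (11/3)/(2/3) = 11/2. Minimum is 11/2 at row 2 (s_2 leaves); pivot element 2/3.
Divide row 2 by 2/3; eliminate column x3 from the other rows.
Second iteration: most negative z-row entry is -9 in column x1, so x1 enters.
Ratio test on column x1 — row 1: 4/2 = 2; row 2: entry -2 ≤ 0. Minimum is 2 at row 1 (x2 leaves); pivot element 2.
Divide row 1 by 2; eliminate column x1 from the other rows.
After both pivots, the entry at constraint row 1, column s_2 is -1/2.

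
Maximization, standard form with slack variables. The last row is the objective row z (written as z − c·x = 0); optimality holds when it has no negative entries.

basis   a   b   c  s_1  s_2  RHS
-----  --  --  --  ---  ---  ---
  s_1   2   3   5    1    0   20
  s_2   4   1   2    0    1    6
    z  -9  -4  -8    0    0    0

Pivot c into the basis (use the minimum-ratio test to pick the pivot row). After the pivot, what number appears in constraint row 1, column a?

Ratio test on column c — row 1: 20/5 = 4; row 2: 6/2 = 3. Minimum is 3 at row 2 (s_2 leaves); pivot element 2.
Divide row 2 by 2; eliminate column c from the other rows.
Row 1 update in column a: 2 − 5·2 = -8.

-8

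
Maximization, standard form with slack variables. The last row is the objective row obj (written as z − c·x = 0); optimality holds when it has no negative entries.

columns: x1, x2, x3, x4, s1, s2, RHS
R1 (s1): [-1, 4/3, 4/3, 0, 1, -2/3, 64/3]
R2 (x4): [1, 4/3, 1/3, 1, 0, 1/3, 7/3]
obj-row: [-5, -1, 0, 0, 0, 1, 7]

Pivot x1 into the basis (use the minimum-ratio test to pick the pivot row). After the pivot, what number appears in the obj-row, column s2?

8/3

Ratio test on column x1 — row 1: entry -1 ≤ 0; row 2: (7/3)/1 = 7/3. Minimum is 7/3 at row 2 (x4 leaves); pivot element 1.
Divide row 2 by 1; eliminate column x1 from the other rows.
obj-row update in column s2: 1 − (-5)·(1/3) = 8/3.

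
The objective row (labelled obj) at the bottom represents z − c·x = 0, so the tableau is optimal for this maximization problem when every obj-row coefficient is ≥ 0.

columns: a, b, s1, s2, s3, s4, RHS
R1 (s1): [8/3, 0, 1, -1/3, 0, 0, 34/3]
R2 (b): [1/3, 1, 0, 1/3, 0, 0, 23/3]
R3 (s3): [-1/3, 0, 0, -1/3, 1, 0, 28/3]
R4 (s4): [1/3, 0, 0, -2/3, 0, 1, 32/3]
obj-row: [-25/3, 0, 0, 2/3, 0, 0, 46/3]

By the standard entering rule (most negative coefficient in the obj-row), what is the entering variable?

a

Negative obj-row entries: a: -25/3.
The most negative is -25/3 in column a, so a enters.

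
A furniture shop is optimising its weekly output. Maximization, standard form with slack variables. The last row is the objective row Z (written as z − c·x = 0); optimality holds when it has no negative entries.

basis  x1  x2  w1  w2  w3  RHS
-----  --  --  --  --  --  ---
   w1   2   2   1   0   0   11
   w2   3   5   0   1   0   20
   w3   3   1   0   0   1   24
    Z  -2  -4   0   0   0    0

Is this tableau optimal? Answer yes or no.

The Z-row has a negative entry -4 in column x2, so it is not optimal.

no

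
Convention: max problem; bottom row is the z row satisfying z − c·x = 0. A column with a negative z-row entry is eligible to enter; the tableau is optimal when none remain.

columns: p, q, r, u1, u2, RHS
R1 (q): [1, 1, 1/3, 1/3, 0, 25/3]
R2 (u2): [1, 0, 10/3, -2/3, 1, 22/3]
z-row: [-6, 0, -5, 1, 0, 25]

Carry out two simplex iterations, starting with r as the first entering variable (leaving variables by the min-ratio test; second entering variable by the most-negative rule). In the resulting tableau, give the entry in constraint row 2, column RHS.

22/3

Ratio test on column r — row 1: (25/3)/(1/3) = 25; row 2: (22/3)/(10/3) = 11/5. Minimum is 11/5 at row 2 (u2 leaves); pivot element 10/3.
Divide row 2 by 10/3; eliminate column r from the other rows.
Second iteration: most negative z-row entry is -9/2 in column p, so p enters.
Ratio test on column p — row 1: (38/5)/(9/10) = 76/9; row 2: (11/5)/(3/10) = 22/3. Minimum is 22/3 at row 2 (r leaves); pivot element 3/10.
Divide row 2 by 3/10; eliminate column p from the other rows.
After both pivots, the entry at constraint row 2, column RHS is 22/3.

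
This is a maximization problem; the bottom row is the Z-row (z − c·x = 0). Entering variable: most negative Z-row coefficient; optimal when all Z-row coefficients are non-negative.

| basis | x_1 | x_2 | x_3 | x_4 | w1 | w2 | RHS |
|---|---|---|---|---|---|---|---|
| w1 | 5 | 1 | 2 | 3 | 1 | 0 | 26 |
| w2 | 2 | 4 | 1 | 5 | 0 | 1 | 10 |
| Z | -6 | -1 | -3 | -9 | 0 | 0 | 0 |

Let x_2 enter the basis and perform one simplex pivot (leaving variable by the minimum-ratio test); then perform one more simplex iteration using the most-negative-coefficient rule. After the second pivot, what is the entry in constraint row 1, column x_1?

Ratio test on column x_2 — row 1: 26/1 = 26; row 2: 10/4 = 5/2. Minimum is 5/2 at row 2 (w2 leaves); pivot element 4.
Divide row 2 by 4; eliminate column x_2 from the other rows.
Second iteration: most negative Z-row entry is -31/4 in column x_4, so x_4 enters.
Ratio test on column x_4 — row 1: (47/2)/(7/4) = 94/7; row 2: (5/2)/(5/4) = 2. Minimum is 2 at row 2 (x_2 leaves); pivot element 5/4.
Divide row 2 by 5/4; eliminate column x_4 from the other rows.
After both pivots, the entry at constraint row 1, column x_1 is 19/5.

19/5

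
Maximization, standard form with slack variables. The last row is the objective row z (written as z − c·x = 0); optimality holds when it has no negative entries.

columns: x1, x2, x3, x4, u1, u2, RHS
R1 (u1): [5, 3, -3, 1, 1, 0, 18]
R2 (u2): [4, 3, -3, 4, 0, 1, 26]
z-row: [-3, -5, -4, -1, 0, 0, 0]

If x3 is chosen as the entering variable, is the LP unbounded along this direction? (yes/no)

Every constraint-row entry in column x3 is ≤ 0, so increasing x3 is unbounded.

yes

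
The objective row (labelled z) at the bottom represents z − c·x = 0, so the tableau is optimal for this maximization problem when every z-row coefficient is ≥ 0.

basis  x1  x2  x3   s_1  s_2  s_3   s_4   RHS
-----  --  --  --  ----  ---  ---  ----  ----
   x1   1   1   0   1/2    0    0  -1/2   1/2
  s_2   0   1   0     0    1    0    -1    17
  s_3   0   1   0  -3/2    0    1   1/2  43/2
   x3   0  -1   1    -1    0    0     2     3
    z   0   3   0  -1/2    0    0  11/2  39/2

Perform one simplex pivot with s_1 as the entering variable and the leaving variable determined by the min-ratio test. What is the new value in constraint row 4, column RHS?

4

Ratio test on column s_1 — row 1: (1/2)/(1/2) = 1; row 2: entry 0 ≤ 0; row 3: entry -3/2 ≤ 0; row 4: entry -1 ≤ 0. Minimum is 1 at row 1 (x1 leaves); pivot element 1/2.
Divide row 1 by 1/2; eliminate column s_1 from the other rows.
Row 4 update in column RHS: 3 − (-1)·1 = 4.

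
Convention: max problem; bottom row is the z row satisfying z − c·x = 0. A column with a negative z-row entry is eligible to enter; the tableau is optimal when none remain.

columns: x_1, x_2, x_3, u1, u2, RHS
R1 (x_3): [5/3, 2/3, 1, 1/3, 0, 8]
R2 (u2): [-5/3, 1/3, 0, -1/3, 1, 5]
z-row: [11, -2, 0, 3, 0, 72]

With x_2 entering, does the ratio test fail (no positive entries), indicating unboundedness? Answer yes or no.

Column x_2 has positive entries in row(s) 1, 2, so the ratio test bounds it — not unbounded.

no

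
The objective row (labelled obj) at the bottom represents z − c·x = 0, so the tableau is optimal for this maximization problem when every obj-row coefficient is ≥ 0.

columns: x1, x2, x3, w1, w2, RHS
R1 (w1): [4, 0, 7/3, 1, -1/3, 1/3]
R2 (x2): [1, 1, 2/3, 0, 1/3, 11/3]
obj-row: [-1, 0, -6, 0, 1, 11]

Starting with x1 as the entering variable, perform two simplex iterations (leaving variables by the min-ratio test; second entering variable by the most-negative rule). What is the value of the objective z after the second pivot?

Ratio test on column x1 — row 1: (1/3)/4 = 1/12; row 2: (11/3)/1 = 11/3. Minimum is 1/12 at row 1 (w1 leaves); pivot element 4.
Pivot on row 1; the obj-row RHS becomes 11 − (-1)·(1/12) = 133/12.
Next entering variable (most negative obj-row entry -65/12): x3.
Ratio test on column x3 — row 1: (1/12)/(7/12) = 1/7; row 2: (43/12)/(1/12) = 43. Minimum is 1/7 at row 1 (x1 leaves); pivot element 7/12.
After the second pivot the obj-row RHS is 133/12 − (-65/12)·(1/7) = 83/7.

83/7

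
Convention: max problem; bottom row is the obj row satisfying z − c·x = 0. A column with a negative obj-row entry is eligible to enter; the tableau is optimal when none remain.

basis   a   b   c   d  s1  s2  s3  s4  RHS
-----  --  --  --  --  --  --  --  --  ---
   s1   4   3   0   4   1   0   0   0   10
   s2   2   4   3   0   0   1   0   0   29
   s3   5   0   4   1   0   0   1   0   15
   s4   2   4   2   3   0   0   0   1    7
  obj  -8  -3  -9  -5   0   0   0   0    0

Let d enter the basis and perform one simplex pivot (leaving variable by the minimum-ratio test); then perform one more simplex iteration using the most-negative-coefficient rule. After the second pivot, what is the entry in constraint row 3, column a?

1

Ratio test on column d — row 1: 10/4 = 5/2; row 2: entry 0 ≤ 0; row 3: 15/1 = 15; row 4: 7/3 = 7/3. Minimum is 7/3 at row 4 (s4 leaves); pivot element 3.
Divide row 4 by 3; eliminate column d from the other rows.
Second iteration: most negative obj-row entry is -17/3 in column c, so c enters.
Ratio test on column c — row 1: entry -8/3 ≤ 0; row 2: 29/3 = 29/3; row 3: (38/3)/(10/3) = 19/5; row 4: (7/3)/(2/3) = 7/2. Minimum is 7/2 at row 4 (d leaves); pivot element 2/3.
Divide row 4 by 2/3; eliminate column c from the other rows.
After both pivots, the entry at constraint row 3, column a is 1.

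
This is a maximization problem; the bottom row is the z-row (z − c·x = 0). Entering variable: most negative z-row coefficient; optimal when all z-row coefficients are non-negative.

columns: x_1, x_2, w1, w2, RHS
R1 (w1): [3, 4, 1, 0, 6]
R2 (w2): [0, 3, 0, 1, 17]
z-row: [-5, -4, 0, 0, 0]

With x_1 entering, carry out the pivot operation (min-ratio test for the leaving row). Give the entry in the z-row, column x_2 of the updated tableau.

8/3

Ratio test on column x_1 — row 1: 6/3 = 2; row 2: entry 0 ≤ 0. Minimum is 2 at row 1 (w1 leaves); pivot element 3.
Divide row 1 by 3; eliminate column x_1 from the other rows.
z-row update in column x_2: -4 − (-5)·(4/3) = 8/3.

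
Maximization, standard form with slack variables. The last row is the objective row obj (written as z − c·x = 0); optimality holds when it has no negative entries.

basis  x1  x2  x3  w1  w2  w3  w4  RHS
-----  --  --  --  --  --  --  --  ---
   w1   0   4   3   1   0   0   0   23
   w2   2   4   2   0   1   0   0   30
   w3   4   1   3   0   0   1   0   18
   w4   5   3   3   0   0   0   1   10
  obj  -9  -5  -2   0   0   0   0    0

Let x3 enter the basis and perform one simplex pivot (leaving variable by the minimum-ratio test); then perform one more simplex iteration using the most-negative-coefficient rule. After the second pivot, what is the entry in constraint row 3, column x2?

-7/5

Ratio test on column x3 — row 1: 23/3 = 23/3; row 2: 30/2 = 15; row 3: 18/3 = 6; row 4: 10/3 = 10/3. Minimum is 10/3 at row 4 (w4 leaves); pivot element 3.
Divide row 4 by 3; eliminate column x3 from the other rows.
Second iteration: most negative obj-row entry is -17/3 in column x1, so x1 enters.
Ratio test on column x1 — row 1: entry -5 ≤ 0; row 2: entry -4/3 ≤ 0; row 3: entry -1 ≤ 0; row 4: (10/3)/(5/3) = 2. Minimum is 2 at row 4 (x3 leaves); pivot element 5/3.
Divide row 4 by 5/3; eliminate column x1 from the other rows.
After both pivots, the entry at constraint row 3, column x2 is -7/5.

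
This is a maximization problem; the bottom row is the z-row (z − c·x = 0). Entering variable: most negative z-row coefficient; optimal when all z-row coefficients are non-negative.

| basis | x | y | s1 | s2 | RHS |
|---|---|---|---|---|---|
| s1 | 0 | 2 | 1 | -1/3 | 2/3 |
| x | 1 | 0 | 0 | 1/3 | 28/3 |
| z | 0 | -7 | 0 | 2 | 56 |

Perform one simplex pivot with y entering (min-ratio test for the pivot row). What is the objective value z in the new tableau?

175/3

Ratio test on column y — row 1: (2/3)/2 = 1/3; row 2: entry 0 ≤ 0. Minimum is 1/3 at row 1 (s1 leaves); pivot element 2.
Pivot on row 1; the z-row RHS becomes 56 − (-7)·(1/3) = 175/3.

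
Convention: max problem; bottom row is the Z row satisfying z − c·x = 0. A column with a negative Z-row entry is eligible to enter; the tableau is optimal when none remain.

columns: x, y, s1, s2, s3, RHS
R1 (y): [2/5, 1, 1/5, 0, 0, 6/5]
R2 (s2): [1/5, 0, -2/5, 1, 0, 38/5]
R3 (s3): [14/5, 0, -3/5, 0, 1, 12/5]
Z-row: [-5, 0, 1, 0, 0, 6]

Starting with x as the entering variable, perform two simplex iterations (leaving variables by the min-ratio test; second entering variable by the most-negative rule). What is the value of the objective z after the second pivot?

Ratio test on column x — row 1: (6/5)/(2/5) = 3; row 2: (38/5)/(1/5) = 38; row 3: (12/5)/(14/5) = 6/7. Minimum is 6/7 at row 3 (s3 leaves); pivot element 14/5.
Pivot on row 3; the Z-row RHS becomes 6 − (-5)·(6/7) = 72/7.
Next entering variable (most negative Z-row entry -1/14): s1.
Ratio test on column s1 — row 1: (6/7)/(2/7) = 3; row 2: entry -5/14 ≤ 0; row 3: entry -3/14 ≤ 0. Minimum is 3 at row 1 (y leaves); pivot element 2/7.
After the second pivot the Z-row RHS is 72/7 − (-1/14)·3 = 21/2.

21/2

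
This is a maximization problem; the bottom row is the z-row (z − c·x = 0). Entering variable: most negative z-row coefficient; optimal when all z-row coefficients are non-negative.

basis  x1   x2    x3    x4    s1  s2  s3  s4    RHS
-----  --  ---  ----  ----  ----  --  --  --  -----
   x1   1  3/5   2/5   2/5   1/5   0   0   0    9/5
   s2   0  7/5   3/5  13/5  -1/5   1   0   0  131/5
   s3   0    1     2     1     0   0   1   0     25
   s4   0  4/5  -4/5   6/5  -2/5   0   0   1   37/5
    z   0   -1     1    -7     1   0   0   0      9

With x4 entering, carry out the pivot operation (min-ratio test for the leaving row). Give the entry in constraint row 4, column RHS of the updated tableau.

Ratio test on column x4 — row 1: (9/5)/(2/5) = 9/2; row 2: (131/5)/(13/5) = 131/13; row 3: 25/1 = 25; row 4: (37/5)/(6/5) = 37/6. Minimum is 9/2 at row 1 (x1 leaves); pivot element 2/5.
Divide row 1 by 2/5; eliminate column x4 from the other rows.
Row 4 update in column RHS: 37/5 − (6/5)·(9/2) = 2.

2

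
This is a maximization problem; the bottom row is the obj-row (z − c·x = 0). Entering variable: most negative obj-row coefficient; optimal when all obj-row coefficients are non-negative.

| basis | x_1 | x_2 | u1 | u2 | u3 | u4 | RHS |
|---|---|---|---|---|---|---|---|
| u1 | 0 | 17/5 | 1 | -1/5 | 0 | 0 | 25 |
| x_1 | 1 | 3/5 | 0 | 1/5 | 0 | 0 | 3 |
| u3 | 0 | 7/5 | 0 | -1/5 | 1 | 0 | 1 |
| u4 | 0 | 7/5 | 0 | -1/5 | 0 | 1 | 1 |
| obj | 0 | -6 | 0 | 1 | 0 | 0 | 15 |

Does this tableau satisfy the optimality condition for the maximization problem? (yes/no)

no

The obj-row has a negative entry -6 in column x_2, so it is not optimal.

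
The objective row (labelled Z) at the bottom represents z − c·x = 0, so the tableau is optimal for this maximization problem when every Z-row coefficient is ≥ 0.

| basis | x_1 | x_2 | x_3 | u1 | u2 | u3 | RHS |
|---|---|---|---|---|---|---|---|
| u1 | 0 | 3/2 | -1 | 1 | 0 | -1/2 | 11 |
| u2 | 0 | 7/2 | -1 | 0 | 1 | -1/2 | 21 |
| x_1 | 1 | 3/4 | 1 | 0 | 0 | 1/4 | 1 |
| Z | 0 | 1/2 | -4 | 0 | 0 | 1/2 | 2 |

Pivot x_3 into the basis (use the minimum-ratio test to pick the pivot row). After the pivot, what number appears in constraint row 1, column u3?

Ratio test on column x_3 — row 1: entry -1 ≤ 0; row 2: entry -1 ≤ 0; row 3: 1/1 = 1. Minimum is 1 at row 3 (x_1 leaves); pivot element 1.
Divide row 3 by 1; eliminate column x_3 from the other rows.
Row 1 update in column u3: -1/2 − (-1)·(1/4) = -1/4.

-1/4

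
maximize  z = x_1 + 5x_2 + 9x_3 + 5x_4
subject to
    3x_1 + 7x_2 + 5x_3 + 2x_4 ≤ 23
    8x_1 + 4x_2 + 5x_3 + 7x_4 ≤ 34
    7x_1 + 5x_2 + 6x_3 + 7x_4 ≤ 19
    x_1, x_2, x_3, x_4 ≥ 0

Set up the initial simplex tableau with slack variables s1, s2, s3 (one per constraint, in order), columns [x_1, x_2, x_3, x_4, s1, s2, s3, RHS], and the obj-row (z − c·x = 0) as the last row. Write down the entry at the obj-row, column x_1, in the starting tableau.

-1

The obj-row carries the negated objective coefficients: the x_1 entry is -1.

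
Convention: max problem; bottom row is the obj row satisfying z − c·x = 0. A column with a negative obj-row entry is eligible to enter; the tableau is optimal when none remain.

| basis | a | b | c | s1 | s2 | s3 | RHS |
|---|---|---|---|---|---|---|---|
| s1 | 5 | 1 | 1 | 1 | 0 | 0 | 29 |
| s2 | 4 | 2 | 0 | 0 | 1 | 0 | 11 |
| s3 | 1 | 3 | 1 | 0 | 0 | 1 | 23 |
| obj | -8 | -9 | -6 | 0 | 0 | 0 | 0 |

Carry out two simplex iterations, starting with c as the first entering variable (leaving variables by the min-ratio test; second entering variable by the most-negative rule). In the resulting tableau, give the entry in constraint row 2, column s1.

Ratio test on column c — row 1: 29/1 = 29; row 2: entry 0 ≤ 0; row 3: 23/1 = 23. Minimum is 23 at row 3 (s3 leaves); pivot element 1.
Divide row 3 by 1; eliminate column c from the other rows.
Second iteration: most negative obj-row entry is -2 in column a, so a enters.
Ratio test on column a — row 1: 6/4 = 3/2; row 2: 11/4 = 11/4; row 3: 23/1 = 23. Minimum is 3/2 at row 1 (s1 leaves); pivot element 4.
Divide row 1 by 4; eliminate column a from the other rows.
After both pivots, the entry at constraint row 2, column s1 is -1.

-1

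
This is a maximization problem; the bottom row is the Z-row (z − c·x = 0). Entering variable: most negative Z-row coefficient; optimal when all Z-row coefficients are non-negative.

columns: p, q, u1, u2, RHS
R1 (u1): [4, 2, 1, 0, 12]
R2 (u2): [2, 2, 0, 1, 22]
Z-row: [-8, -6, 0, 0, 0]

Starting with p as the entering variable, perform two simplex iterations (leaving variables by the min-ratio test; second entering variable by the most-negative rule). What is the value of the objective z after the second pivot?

Ratio test on column p — row 1: 12/4 = 3; row 2: 22/2 = 11. Minimum is 3 at row 1 (u1 leaves); pivot element 4.
Pivot on row 1; the Z-row RHS becomes 0 − (-8)·3 = 24.
Next entering variable (most negative Z-row entry -2): q.
Ratio test on column q — row 1: 3/(1/2) = 6; row 2: 16/1 = 16. Minimum is 6 at row 1 (p leaves); pivot element 1/2.
After the second pivot the Z-row RHS is 24 − (-2)·6 = 36.

36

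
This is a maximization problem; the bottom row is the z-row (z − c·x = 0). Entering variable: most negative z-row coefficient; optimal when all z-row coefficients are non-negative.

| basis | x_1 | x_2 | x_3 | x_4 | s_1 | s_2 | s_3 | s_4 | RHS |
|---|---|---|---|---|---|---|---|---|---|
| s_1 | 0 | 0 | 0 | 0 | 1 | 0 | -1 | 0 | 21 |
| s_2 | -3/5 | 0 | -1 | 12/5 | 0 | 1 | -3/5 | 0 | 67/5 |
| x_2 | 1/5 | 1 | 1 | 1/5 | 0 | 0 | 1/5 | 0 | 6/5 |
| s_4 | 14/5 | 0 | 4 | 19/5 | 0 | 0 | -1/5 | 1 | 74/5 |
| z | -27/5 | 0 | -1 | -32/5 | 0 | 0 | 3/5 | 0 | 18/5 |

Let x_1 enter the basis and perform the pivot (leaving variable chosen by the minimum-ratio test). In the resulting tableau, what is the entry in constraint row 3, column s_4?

Ratio test on column x_1 — row 1: entry 0 ≤ 0; row 2: entry -3/5 ≤ 0; row 3: (6/5)/(1/5) = 6; row 4: (74/5)/(14/5) = 37/7. Minimum is 37/7 at row 4 (s_4 leaves); pivot element 14/5.
Divide row 4 by 14/5; eliminate column x_1 from the other rows.
Row 3 update in column s_4: 0 − (1/5)·(5/14) = -1/14.

-1/14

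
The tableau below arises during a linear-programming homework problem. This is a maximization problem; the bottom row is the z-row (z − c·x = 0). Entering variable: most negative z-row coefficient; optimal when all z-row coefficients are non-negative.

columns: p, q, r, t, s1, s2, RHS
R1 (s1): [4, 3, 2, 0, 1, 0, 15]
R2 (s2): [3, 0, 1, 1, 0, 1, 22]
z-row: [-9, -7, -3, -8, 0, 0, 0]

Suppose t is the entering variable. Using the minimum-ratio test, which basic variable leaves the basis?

Column t entries and ratios — s1: 0 ≤ 0, skip; s2: 22/1 = 22.
Smallest ratio is 22 in the row of s2, so s2 leaves.

s2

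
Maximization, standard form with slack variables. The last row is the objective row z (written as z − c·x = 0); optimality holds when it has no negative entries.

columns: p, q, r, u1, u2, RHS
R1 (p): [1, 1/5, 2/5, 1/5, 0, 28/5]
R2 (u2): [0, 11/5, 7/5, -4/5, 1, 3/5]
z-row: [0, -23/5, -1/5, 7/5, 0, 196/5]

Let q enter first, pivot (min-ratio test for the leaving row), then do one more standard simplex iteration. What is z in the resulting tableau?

Ratio test on column q — row 1: (28/5)/(1/5) = 28; row 2: (3/5)/(11/5) = 3/11. Minimum is 3/11 at row 2 (u2 leaves); pivot element 11/5.
Pivot on row 2; the z-row RHS becomes 196/5 − (-23/5)·(3/11) = 445/11.
Next entering variable (most negative z-row entry -3/11): u1.
Ratio test on column u1 — row 1: (61/11)/(3/11) = 61/3; row 2: entry -4/11 ≤ 0. Minimum is 61/3 at row 1 (p leaves); pivot element 3/11.
After the second pivot the z-row RHS is 445/11 − (-3/11)·(61/3) = 46.

46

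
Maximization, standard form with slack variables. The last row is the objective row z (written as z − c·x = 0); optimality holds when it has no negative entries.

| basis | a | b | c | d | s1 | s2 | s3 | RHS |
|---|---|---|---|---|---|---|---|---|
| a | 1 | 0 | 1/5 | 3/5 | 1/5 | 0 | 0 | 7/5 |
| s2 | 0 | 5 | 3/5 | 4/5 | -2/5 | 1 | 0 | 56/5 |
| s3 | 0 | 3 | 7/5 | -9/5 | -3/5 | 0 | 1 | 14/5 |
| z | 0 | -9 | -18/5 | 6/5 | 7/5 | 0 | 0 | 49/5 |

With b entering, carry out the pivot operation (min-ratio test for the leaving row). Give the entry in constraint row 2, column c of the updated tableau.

Ratio test on column b — row 1: entry 0 ≤ 0; row 2: (56/5)/5 = 56/25; row 3: (14/5)/3 = 14/15. Minimum is 14/15 at row 3 (s3 leaves); pivot element 3.
Divide row 3 by 3; eliminate column b from the other rows.
Row 2 update in column c: 3/5 − 5·(7/15) = -26/15.

-26/15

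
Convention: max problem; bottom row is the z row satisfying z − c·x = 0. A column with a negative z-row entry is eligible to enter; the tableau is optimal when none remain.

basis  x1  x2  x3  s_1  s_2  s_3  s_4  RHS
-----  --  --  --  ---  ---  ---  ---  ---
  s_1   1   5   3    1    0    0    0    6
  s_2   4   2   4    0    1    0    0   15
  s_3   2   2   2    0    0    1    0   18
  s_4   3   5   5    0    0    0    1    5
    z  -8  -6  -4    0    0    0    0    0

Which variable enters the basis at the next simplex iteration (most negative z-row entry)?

Negative z-row entries: x1: -8, x2: -6, x3: -4.
The most negative is -8 in column x1, so x1 enters.

x1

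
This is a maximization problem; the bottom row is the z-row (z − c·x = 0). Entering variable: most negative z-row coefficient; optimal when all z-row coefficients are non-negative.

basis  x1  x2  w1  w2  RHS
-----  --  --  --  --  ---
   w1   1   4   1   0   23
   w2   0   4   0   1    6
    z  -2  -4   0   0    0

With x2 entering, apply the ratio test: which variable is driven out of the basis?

w2

Column x2 entries and ratios — w1: 23/4 = 23/4; w2: 6/4 = 3/2.
Smallest ratio is 3/2 in the row of w2, so w2 leaves.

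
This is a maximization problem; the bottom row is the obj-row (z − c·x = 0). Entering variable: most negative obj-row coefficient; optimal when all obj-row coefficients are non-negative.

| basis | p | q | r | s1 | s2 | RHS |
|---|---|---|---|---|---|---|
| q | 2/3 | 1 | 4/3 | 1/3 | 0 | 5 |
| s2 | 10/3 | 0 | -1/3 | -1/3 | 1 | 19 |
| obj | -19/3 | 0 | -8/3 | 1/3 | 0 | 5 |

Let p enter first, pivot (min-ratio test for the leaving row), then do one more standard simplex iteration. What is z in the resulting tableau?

615/14

Ratio test on column p — row 1: 5/(2/3) = 15/2; row 2: 19/(10/3) = 57/10. Minimum is 57/10 at row 2 (s2 leaves); pivot element 10/3.
Pivot on row 2; the obj-row RHS becomes 5 − (-19/3)·(57/10) = 411/10.
Next entering variable (most negative obj-row entry -33/10): r.
Ratio test on column r — row 1: (6/5)/(7/5) = 6/7; row 2: entry -1/10 ≤ 0. Minimum is 6/7 at row 1 (q leaves); pivot element 7/5.
After the second pivot the obj-row RHS is 411/10 − (-33/10)·(6/7) = 615/14.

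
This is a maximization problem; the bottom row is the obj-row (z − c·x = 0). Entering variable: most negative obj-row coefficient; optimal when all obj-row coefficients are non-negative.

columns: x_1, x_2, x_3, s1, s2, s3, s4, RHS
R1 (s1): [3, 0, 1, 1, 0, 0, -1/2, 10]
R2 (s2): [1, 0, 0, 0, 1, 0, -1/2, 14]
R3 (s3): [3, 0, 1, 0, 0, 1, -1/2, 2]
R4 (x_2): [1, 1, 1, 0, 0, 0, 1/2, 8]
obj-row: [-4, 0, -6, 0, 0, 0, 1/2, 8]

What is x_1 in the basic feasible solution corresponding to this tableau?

x_1 is not in the basis, so in the current basic feasible solution x_1 = 0.

0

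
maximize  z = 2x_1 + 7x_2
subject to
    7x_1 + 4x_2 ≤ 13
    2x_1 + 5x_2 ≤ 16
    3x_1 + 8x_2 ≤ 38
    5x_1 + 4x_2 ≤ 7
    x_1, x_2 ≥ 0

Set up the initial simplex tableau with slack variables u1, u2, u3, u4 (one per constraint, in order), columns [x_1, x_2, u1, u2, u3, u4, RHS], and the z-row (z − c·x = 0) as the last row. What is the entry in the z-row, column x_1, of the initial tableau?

-2

The z-row carries the negated objective coefficients: the x_1 entry is -2.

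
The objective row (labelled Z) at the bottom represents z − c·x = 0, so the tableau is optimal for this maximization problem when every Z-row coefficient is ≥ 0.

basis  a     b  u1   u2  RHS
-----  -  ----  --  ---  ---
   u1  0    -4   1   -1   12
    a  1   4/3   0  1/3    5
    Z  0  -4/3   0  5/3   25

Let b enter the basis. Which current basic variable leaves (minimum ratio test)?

a

Column b entries and ratios — u1: -4 ≤ 0, skip; a: 5/(4/3) = 15/4.
Smallest ratio is 15/4 in the row of a, so a leaves.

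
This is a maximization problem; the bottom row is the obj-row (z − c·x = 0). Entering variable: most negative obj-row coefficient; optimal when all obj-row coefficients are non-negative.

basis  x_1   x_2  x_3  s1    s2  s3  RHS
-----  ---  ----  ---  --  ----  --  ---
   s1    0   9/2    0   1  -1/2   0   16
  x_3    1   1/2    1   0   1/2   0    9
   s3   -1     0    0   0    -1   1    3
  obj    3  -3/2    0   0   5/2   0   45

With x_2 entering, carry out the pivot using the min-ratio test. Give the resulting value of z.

151/3

Ratio test on column x_2 — row 1: 16/(9/2) = 32/9; row 2: 9/(1/2) = 18; row 3: entry 0 ≤ 0. Minimum is 32/9 at row 1 (s1 leaves); pivot element 9/2.
Pivot on row 1; the obj-row RHS becomes 45 − (-3/2)·(32/9) = 151/3.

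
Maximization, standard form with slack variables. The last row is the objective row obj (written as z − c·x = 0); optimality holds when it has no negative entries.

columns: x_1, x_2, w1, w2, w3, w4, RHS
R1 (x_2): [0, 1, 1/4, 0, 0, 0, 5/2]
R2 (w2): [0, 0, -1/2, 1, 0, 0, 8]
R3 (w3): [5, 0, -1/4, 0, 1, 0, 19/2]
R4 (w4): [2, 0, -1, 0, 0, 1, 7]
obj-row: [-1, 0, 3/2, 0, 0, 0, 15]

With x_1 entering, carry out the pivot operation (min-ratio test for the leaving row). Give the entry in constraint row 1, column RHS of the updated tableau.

Ratio test on column x_1 — row 1: entry 0 ≤ 0; row 2: entry 0 ≤ 0; row 3: (19/2)/5 = 19/10; row 4: 7/2 = 7/2. Minimum is 19/10 at row 3 (w3 leaves); pivot element 5.
Divide row 3 by 5; eliminate column x_1 from the other rows.
Row 1 update in column RHS: 5/2 − 0·(19/10) = 5/2.

5/2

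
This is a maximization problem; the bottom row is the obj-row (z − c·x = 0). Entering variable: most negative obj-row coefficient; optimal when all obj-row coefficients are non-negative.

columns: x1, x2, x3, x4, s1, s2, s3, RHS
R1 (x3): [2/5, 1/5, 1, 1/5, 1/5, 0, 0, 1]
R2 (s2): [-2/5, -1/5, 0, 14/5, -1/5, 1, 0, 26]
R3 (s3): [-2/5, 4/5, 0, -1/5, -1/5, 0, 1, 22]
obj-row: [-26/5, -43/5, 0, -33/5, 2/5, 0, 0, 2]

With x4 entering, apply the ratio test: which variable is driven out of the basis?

x3

Column x4 entries and ratios — x3: 1/(1/5) = 5; s2: 26/(14/5) = 65/7; s3: -1/5 ≤ 0, skip.
Smallest ratio is 5 in the row of x3, so x3 leaves.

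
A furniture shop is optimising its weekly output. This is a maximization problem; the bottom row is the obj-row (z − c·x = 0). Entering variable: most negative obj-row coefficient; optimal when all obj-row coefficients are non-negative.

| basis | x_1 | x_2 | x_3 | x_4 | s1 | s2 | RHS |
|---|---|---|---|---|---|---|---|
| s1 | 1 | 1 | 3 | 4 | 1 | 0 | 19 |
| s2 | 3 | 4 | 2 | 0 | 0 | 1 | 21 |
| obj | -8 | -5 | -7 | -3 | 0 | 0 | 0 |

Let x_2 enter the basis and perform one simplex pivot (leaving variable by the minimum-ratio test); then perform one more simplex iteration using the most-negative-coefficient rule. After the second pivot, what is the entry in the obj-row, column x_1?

Ratio test on column x_2 — row 1: 19/1 = 19; row 2: 21/4 = 21/4. Minimum is 21/4 at row 2 (s2 leaves); pivot element 4.
Divide row 2 by 4; eliminate column x_2 from the other rows.
Second iteration: most negative obj-row entry is -9/2 in column x_3, so x_3 enters.
Ratio test on column x_3 — row 1: (55/4)/(5/2) = 11/2; row 2: (21/4)/(1/2) = 21/2. Minimum is 11/2 at row 1 (s1 leaves); pivot element 5/2.
Divide row 1 by 5/2; eliminate column x_3 from the other rows.
After both pivots, the entry at the obj-row, column x_1 is -19/5.

-19/5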